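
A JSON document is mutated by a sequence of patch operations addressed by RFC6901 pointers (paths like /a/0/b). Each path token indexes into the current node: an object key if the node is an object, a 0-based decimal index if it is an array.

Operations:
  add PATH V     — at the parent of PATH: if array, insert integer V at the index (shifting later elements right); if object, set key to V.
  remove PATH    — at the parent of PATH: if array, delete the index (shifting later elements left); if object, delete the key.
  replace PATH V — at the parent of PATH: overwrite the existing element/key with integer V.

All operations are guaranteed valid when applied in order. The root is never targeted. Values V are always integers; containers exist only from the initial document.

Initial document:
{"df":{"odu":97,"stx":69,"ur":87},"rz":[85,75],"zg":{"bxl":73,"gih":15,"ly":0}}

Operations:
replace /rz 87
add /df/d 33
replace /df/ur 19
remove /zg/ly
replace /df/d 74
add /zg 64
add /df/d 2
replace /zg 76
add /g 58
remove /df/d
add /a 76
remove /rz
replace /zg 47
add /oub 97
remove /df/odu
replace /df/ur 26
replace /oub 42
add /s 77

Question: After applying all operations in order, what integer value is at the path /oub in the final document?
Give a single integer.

Answer: 42

Derivation:
After op 1 (replace /rz 87): {"df":{"odu":97,"stx":69,"ur":87},"rz":87,"zg":{"bxl":73,"gih":15,"ly":0}}
After op 2 (add /df/d 33): {"df":{"d":33,"odu":97,"stx":69,"ur":87},"rz":87,"zg":{"bxl":73,"gih":15,"ly":0}}
After op 3 (replace /df/ur 19): {"df":{"d":33,"odu":97,"stx":69,"ur":19},"rz":87,"zg":{"bxl":73,"gih":15,"ly":0}}
After op 4 (remove /zg/ly): {"df":{"d":33,"odu":97,"stx":69,"ur":19},"rz":87,"zg":{"bxl":73,"gih":15}}
After op 5 (replace /df/d 74): {"df":{"d":74,"odu":97,"stx":69,"ur":19},"rz":87,"zg":{"bxl":73,"gih":15}}
After op 6 (add /zg 64): {"df":{"d":74,"odu":97,"stx":69,"ur":19},"rz":87,"zg":64}
After op 7 (add /df/d 2): {"df":{"d":2,"odu":97,"stx":69,"ur":19},"rz":87,"zg":64}
After op 8 (replace /zg 76): {"df":{"d":2,"odu":97,"stx":69,"ur":19},"rz":87,"zg":76}
After op 9 (add /g 58): {"df":{"d":2,"odu":97,"stx":69,"ur":19},"g":58,"rz":87,"zg":76}
After op 10 (remove /df/d): {"df":{"odu":97,"stx":69,"ur":19},"g":58,"rz":87,"zg":76}
After op 11 (add /a 76): {"a":76,"df":{"odu":97,"stx":69,"ur":19},"g":58,"rz":87,"zg":76}
After op 12 (remove /rz): {"a":76,"df":{"odu":97,"stx":69,"ur":19},"g":58,"zg":76}
After op 13 (replace /zg 47): {"a":76,"df":{"odu":97,"stx":69,"ur":19},"g":58,"zg":47}
After op 14 (add /oub 97): {"a":76,"df":{"odu":97,"stx":69,"ur":19},"g":58,"oub":97,"zg":47}
After op 15 (remove /df/odu): {"a":76,"df":{"stx":69,"ur":19},"g":58,"oub":97,"zg":47}
After op 16 (replace /df/ur 26): {"a":76,"df":{"stx":69,"ur":26},"g":58,"oub":97,"zg":47}
After op 17 (replace /oub 42): {"a":76,"df":{"stx":69,"ur":26},"g":58,"oub":42,"zg":47}
After op 18 (add /s 77): {"a":76,"df":{"stx":69,"ur":26},"g":58,"oub":42,"s":77,"zg":47}
Value at /oub: 42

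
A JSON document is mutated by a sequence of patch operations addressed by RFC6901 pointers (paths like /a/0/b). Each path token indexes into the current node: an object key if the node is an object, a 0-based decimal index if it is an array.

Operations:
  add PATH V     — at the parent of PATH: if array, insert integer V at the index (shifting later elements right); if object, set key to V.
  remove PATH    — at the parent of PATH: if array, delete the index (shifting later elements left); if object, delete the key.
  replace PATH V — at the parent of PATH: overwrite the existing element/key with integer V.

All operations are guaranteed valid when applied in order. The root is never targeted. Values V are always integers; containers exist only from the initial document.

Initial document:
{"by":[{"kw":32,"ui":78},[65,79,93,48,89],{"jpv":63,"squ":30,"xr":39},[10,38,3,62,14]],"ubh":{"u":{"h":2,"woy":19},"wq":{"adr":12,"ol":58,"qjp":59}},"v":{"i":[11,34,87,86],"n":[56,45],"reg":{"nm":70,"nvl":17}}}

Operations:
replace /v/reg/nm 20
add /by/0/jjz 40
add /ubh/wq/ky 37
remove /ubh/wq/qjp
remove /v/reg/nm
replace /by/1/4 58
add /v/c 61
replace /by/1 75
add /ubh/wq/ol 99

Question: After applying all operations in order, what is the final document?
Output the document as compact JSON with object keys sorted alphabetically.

Answer: {"by":[{"jjz":40,"kw":32,"ui":78},75,{"jpv":63,"squ":30,"xr":39},[10,38,3,62,14]],"ubh":{"u":{"h":2,"woy":19},"wq":{"adr":12,"ky":37,"ol":99}},"v":{"c":61,"i":[11,34,87,86],"n":[56,45],"reg":{"nvl":17}}}

Derivation:
After op 1 (replace /v/reg/nm 20): {"by":[{"kw":32,"ui":78},[65,79,93,48,89],{"jpv":63,"squ":30,"xr":39},[10,38,3,62,14]],"ubh":{"u":{"h":2,"woy":19},"wq":{"adr":12,"ol":58,"qjp":59}},"v":{"i":[11,34,87,86],"n":[56,45],"reg":{"nm":20,"nvl":17}}}
After op 2 (add /by/0/jjz 40): {"by":[{"jjz":40,"kw":32,"ui":78},[65,79,93,48,89],{"jpv":63,"squ":30,"xr":39},[10,38,3,62,14]],"ubh":{"u":{"h":2,"woy":19},"wq":{"adr":12,"ol":58,"qjp":59}},"v":{"i":[11,34,87,86],"n":[56,45],"reg":{"nm":20,"nvl":17}}}
After op 3 (add /ubh/wq/ky 37): {"by":[{"jjz":40,"kw":32,"ui":78},[65,79,93,48,89],{"jpv":63,"squ":30,"xr":39},[10,38,3,62,14]],"ubh":{"u":{"h":2,"woy":19},"wq":{"adr":12,"ky":37,"ol":58,"qjp":59}},"v":{"i":[11,34,87,86],"n":[56,45],"reg":{"nm":20,"nvl":17}}}
After op 4 (remove /ubh/wq/qjp): {"by":[{"jjz":40,"kw":32,"ui":78},[65,79,93,48,89],{"jpv":63,"squ":30,"xr":39},[10,38,3,62,14]],"ubh":{"u":{"h":2,"woy":19},"wq":{"adr":12,"ky":37,"ol":58}},"v":{"i":[11,34,87,86],"n":[56,45],"reg":{"nm":20,"nvl":17}}}
After op 5 (remove /v/reg/nm): {"by":[{"jjz":40,"kw":32,"ui":78},[65,79,93,48,89],{"jpv":63,"squ":30,"xr":39},[10,38,3,62,14]],"ubh":{"u":{"h":2,"woy":19},"wq":{"adr":12,"ky":37,"ol":58}},"v":{"i":[11,34,87,86],"n":[56,45],"reg":{"nvl":17}}}
After op 6 (replace /by/1/4 58): {"by":[{"jjz":40,"kw":32,"ui":78},[65,79,93,48,58],{"jpv":63,"squ":30,"xr":39},[10,38,3,62,14]],"ubh":{"u":{"h":2,"woy":19},"wq":{"adr":12,"ky":37,"ol":58}},"v":{"i":[11,34,87,86],"n":[56,45],"reg":{"nvl":17}}}
After op 7 (add /v/c 61): {"by":[{"jjz":40,"kw":32,"ui":78},[65,79,93,48,58],{"jpv":63,"squ":30,"xr":39},[10,38,3,62,14]],"ubh":{"u":{"h":2,"woy":19},"wq":{"adr":12,"ky":37,"ol":58}},"v":{"c":61,"i":[11,34,87,86],"n":[56,45],"reg":{"nvl":17}}}
After op 8 (replace /by/1 75): {"by":[{"jjz":40,"kw":32,"ui":78},75,{"jpv":63,"squ":30,"xr":39},[10,38,3,62,14]],"ubh":{"u":{"h":2,"woy":19},"wq":{"adr":12,"ky":37,"ol":58}},"v":{"c":61,"i":[11,34,87,86],"n":[56,45],"reg":{"nvl":17}}}
After op 9 (add /ubh/wq/ol 99): {"by":[{"jjz":40,"kw":32,"ui":78},75,{"jpv":63,"squ":30,"xr":39},[10,38,3,62,14]],"ubh":{"u":{"h":2,"woy":19},"wq":{"adr":12,"ky":37,"ol":99}},"v":{"c":61,"i":[11,34,87,86],"n":[56,45],"reg":{"nvl":17}}}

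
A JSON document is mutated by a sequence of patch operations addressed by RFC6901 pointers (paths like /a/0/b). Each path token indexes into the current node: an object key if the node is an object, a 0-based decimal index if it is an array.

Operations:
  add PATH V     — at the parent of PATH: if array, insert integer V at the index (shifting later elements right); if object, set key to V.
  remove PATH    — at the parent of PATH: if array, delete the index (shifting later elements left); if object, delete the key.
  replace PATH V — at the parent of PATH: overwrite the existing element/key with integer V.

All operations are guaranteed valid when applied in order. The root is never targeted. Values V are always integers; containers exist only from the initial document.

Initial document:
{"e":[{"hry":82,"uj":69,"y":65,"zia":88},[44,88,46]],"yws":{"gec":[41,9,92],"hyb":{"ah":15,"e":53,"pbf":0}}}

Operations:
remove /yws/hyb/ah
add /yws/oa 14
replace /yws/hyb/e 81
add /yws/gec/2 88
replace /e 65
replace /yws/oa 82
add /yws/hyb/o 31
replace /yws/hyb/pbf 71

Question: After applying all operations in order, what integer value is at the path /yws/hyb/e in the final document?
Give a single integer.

Answer: 81

Derivation:
After op 1 (remove /yws/hyb/ah): {"e":[{"hry":82,"uj":69,"y":65,"zia":88},[44,88,46]],"yws":{"gec":[41,9,92],"hyb":{"e":53,"pbf":0}}}
After op 2 (add /yws/oa 14): {"e":[{"hry":82,"uj":69,"y":65,"zia":88},[44,88,46]],"yws":{"gec":[41,9,92],"hyb":{"e":53,"pbf":0},"oa":14}}
After op 3 (replace /yws/hyb/e 81): {"e":[{"hry":82,"uj":69,"y":65,"zia":88},[44,88,46]],"yws":{"gec":[41,9,92],"hyb":{"e":81,"pbf":0},"oa":14}}
After op 4 (add /yws/gec/2 88): {"e":[{"hry":82,"uj":69,"y":65,"zia":88},[44,88,46]],"yws":{"gec":[41,9,88,92],"hyb":{"e":81,"pbf":0},"oa":14}}
After op 5 (replace /e 65): {"e":65,"yws":{"gec":[41,9,88,92],"hyb":{"e":81,"pbf":0},"oa":14}}
After op 6 (replace /yws/oa 82): {"e":65,"yws":{"gec":[41,9,88,92],"hyb":{"e":81,"pbf":0},"oa":82}}
After op 7 (add /yws/hyb/o 31): {"e":65,"yws":{"gec":[41,9,88,92],"hyb":{"e":81,"o":31,"pbf":0},"oa":82}}
After op 8 (replace /yws/hyb/pbf 71): {"e":65,"yws":{"gec":[41,9,88,92],"hyb":{"e":81,"o":31,"pbf":71},"oa":82}}
Value at /yws/hyb/e: 81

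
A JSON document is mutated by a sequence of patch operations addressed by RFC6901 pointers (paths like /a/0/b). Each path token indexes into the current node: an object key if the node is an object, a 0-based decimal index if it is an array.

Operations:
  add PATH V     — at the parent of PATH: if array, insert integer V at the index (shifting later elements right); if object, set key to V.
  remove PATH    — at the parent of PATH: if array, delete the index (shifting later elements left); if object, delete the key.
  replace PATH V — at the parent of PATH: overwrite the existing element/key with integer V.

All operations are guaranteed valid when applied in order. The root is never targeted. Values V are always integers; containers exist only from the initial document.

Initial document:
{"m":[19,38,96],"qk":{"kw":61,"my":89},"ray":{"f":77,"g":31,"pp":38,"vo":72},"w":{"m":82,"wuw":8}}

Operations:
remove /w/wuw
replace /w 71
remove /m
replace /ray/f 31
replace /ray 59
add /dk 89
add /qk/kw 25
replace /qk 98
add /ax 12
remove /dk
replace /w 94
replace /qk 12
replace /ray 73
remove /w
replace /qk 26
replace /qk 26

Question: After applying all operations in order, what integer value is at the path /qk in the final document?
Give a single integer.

After op 1 (remove /w/wuw): {"m":[19,38,96],"qk":{"kw":61,"my":89},"ray":{"f":77,"g":31,"pp":38,"vo":72},"w":{"m":82}}
After op 2 (replace /w 71): {"m":[19,38,96],"qk":{"kw":61,"my":89},"ray":{"f":77,"g":31,"pp":38,"vo":72},"w":71}
After op 3 (remove /m): {"qk":{"kw":61,"my":89},"ray":{"f":77,"g":31,"pp":38,"vo":72},"w":71}
After op 4 (replace /ray/f 31): {"qk":{"kw":61,"my":89},"ray":{"f":31,"g":31,"pp":38,"vo":72},"w":71}
After op 5 (replace /ray 59): {"qk":{"kw":61,"my":89},"ray":59,"w":71}
After op 6 (add /dk 89): {"dk":89,"qk":{"kw":61,"my":89},"ray":59,"w":71}
After op 7 (add /qk/kw 25): {"dk":89,"qk":{"kw":25,"my":89},"ray":59,"w":71}
After op 8 (replace /qk 98): {"dk":89,"qk":98,"ray":59,"w":71}
After op 9 (add /ax 12): {"ax":12,"dk":89,"qk":98,"ray":59,"w":71}
After op 10 (remove /dk): {"ax":12,"qk":98,"ray":59,"w":71}
After op 11 (replace /w 94): {"ax":12,"qk":98,"ray":59,"w":94}
After op 12 (replace /qk 12): {"ax":12,"qk":12,"ray":59,"w":94}
After op 13 (replace /ray 73): {"ax":12,"qk":12,"ray":73,"w":94}
After op 14 (remove /w): {"ax":12,"qk":12,"ray":73}
After op 15 (replace /qk 26): {"ax":12,"qk":26,"ray":73}
After op 16 (replace /qk 26): {"ax":12,"qk":26,"ray":73}
Value at /qk: 26

Answer: 26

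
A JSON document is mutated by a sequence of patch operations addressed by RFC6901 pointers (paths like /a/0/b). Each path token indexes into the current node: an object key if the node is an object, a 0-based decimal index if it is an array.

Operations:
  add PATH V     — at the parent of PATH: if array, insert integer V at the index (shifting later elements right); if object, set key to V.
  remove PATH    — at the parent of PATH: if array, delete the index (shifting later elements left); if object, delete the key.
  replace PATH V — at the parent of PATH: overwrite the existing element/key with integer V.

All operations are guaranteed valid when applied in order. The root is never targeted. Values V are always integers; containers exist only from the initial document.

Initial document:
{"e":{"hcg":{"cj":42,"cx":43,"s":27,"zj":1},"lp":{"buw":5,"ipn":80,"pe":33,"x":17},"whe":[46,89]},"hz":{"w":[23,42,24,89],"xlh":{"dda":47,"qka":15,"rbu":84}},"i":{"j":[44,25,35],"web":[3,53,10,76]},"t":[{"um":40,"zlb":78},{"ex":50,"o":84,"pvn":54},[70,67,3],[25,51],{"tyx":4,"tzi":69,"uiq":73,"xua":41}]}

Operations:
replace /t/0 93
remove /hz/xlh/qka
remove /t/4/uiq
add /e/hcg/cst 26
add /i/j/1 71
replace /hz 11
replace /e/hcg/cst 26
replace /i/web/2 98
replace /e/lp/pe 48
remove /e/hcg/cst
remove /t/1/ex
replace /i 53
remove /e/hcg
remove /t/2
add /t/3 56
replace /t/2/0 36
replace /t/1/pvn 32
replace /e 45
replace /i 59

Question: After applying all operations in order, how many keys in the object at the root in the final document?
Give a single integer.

Answer: 4

Derivation:
After op 1 (replace /t/0 93): {"e":{"hcg":{"cj":42,"cx":43,"s":27,"zj":1},"lp":{"buw":5,"ipn":80,"pe":33,"x":17},"whe":[46,89]},"hz":{"w":[23,42,24,89],"xlh":{"dda":47,"qka":15,"rbu":84}},"i":{"j":[44,25,35],"web":[3,53,10,76]},"t":[93,{"ex":50,"o":84,"pvn":54},[70,67,3],[25,51],{"tyx":4,"tzi":69,"uiq":73,"xua":41}]}
After op 2 (remove /hz/xlh/qka): {"e":{"hcg":{"cj":42,"cx":43,"s":27,"zj":1},"lp":{"buw":5,"ipn":80,"pe":33,"x":17},"whe":[46,89]},"hz":{"w":[23,42,24,89],"xlh":{"dda":47,"rbu":84}},"i":{"j":[44,25,35],"web":[3,53,10,76]},"t":[93,{"ex":50,"o":84,"pvn":54},[70,67,3],[25,51],{"tyx":4,"tzi":69,"uiq":73,"xua":41}]}
After op 3 (remove /t/4/uiq): {"e":{"hcg":{"cj":42,"cx":43,"s":27,"zj":1},"lp":{"buw":5,"ipn":80,"pe":33,"x":17},"whe":[46,89]},"hz":{"w":[23,42,24,89],"xlh":{"dda":47,"rbu":84}},"i":{"j":[44,25,35],"web":[3,53,10,76]},"t":[93,{"ex":50,"o":84,"pvn":54},[70,67,3],[25,51],{"tyx":4,"tzi":69,"xua":41}]}
After op 4 (add /e/hcg/cst 26): {"e":{"hcg":{"cj":42,"cst":26,"cx":43,"s":27,"zj":1},"lp":{"buw":5,"ipn":80,"pe":33,"x":17},"whe":[46,89]},"hz":{"w":[23,42,24,89],"xlh":{"dda":47,"rbu":84}},"i":{"j":[44,25,35],"web":[3,53,10,76]},"t":[93,{"ex":50,"o":84,"pvn":54},[70,67,3],[25,51],{"tyx":4,"tzi":69,"xua":41}]}
After op 5 (add /i/j/1 71): {"e":{"hcg":{"cj":42,"cst":26,"cx":43,"s":27,"zj":1},"lp":{"buw":5,"ipn":80,"pe":33,"x":17},"whe":[46,89]},"hz":{"w":[23,42,24,89],"xlh":{"dda":47,"rbu":84}},"i":{"j":[44,71,25,35],"web":[3,53,10,76]},"t":[93,{"ex":50,"o":84,"pvn":54},[70,67,3],[25,51],{"tyx":4,"tzi":69,"xua":41}]}
After op 6 (replace /hz 11): {"e":{"hcg":{"cj":42,"cst":26,"cx":43,"s":27,"zj":1},"lp":{"buw":5,"ipn":80,"pe":33,"x":17},"whe":[46,89]},"hz":11,"i":{"j":[44,71,25,35],"web":[3,53,10,76]},"t":[93,{"ex":50,"o":84,"pvn":54},[70,67,3],[25,51],{"tyx":4,"tzi":69,"xua":41}]}
After op 7 (replace /e/hcg/cst 26): {"e":{"hcg":{"cj":42,"cst":26,"cx":43,"s":27,"zj":1},"lp":{"buw":5,"ipn":80,"pe":33,"x":17},"whe":[46,89]},"hz":11,"i":{"j":[44,71,25,35],"web":[3,53,10,76]},"t":[93,{"ex":50,"o":84,"pvn":54},[70,67,3],[25,51],{"tyx":4,"tzi":69,"xua":41}]}
After op 8 (replace /i/web/2 98): {"e":{"hcg":{"cj":42,"cst":26,"cx":43,"s":27,"zj":1},"lp":{"buw":5,"ipn":80,"pe":33,"x":17},"whe":[46,89]},"hz":11,"i":{"j":[44,71,25,35],"web":[3,53,98,76]},"t":[93,{"ex":50,"o":84,"pvn":54},[70,67,3],[25,51],{"tyx":4,"tzi":69,"xua":41}]}
After op 9 (replace /e/lp/pe 48): {"e":{"hcg":{"cj":42,"cst":26,"cx":43,"s":27,"zj":1},"lp":{"buw":5,"ipn":80,"pe":48,"x":17},"whe":[46,89]},"hz":11,"i":{"j":[44,71,25,35],"web":[3,53,98,76]},"t":[93,{"ex":50,"o":84,"pvn":54},[70,67,3],[25,51],{"tyx":4,"tzi":69,"xua":41}]}
After op 10 (remove /e/hcg/cst): {"e":{"hcg":{"cj":42,"cx":43,"s":27,"zj":1},"lp":{"buw":5,"ipn":80,"pe":48,"x":17},"whe":[46,89]},"hz":11,"i":{"j":[44,71,25,35],"web":[3,53,98,76]},"t":[93,{"ex":50,"o":84,"pvn":54},[70,67,3],[25,51],{"tyx":4,"tzi":69,"xua":41}]}
After op 11 (remove /t/1/ex): {"e":{"hcg":{"cj":42,"cx":43,"s":27,"zj":1},"lp":{"buw":5,"ipn":80,"pe":48,"x":17},"whe":[46,89]},"hz":11,"i":{"j":[44,71,25,35],"web":[3,53,98,76]},"t":[93,{"o":84,"pvn":54},[70,67,3],[25,51],{"tyx":4,"tzi":69,"xua":41}]}
After op 12 (replace /i 53): {"e":{"hcg":{"cj":42,"cx":43,"s":27,"zj":1},"lp":{"buw":5,"ipn":80,"pe":48,"x":17},"whe":[46,89]},"hz":11,"i":53,"t":[93,{"o":84,"pvn":54},[70,67,3],[25,51],{"tyx":4,"tzi":69,"xua":41}]}
After op 13 (remove /e/hcg): {"e":{"lp":{"buw":5,"ipn":80,"pe":48,"x":17},"whe":[46,89]},"hz":11,"i":53,"t":[93,{"o":84,"pvn":54},[70,67,3],[25,51],{"tyx":4,"tzi":69,"xua":41}]}
After op 14 (remove /t/2): {"e":{"lp":{"buw":5,"ipn":80,"pe":48,"x":17},"whe":[46,89]},"hz":11,"i":53,"t":[93,{"o":84,"pvn":54},[25,51],{"tyx":4,"tzi":69,"xua":41}]}
After op 15 (add /t/3 56): {"e":{"lp":{"buw":5,"ipn":80,"pe":48,"x":17},"whe":[46,89]},"hz":11,"i":53,"t":[93,{"o":84,"pvn":54},[25,51],56,{"tyx":4,"tzi":69,"xua":41}]}
After op 16 (replace /t/2/0 36): {"e":{"lp":{"buw":5,"ipn":80,"pe":48,"x":17},"whe":[46,89]},"hz":11,"i":53,"t":[93,{"o":84,"pvn":54},[36,51],56,{"tyx":4,"tzi":69,"xua":41}]}
After op 17 (replace /t/1/pvn 32): {"e":{"lp":{"buw":5,"ipn":80,"pe":48,"x":17},"whe":[46,89]},"hz":11,"i":53,"t":[93,{"o":84,"pvn":32},[36,51],56,{"tyx":4,"tzi":69,"xua":41}]}
After op 18 (replace /e 45): {"e":45,"hz":11,"i":53,"t":[93,{"o":84,"pvn":32},[36,51],56,{"tyx":4,"tzi":69,"xua":41}]}
After op 19 (replace /i 59): {"e":45,"hz":11,"i":59,"t":[93,{"o":84,"pvn":32},[36,51],56,{"tyx":4,"tzi":69,"xua":41}]}
Size at the root: 4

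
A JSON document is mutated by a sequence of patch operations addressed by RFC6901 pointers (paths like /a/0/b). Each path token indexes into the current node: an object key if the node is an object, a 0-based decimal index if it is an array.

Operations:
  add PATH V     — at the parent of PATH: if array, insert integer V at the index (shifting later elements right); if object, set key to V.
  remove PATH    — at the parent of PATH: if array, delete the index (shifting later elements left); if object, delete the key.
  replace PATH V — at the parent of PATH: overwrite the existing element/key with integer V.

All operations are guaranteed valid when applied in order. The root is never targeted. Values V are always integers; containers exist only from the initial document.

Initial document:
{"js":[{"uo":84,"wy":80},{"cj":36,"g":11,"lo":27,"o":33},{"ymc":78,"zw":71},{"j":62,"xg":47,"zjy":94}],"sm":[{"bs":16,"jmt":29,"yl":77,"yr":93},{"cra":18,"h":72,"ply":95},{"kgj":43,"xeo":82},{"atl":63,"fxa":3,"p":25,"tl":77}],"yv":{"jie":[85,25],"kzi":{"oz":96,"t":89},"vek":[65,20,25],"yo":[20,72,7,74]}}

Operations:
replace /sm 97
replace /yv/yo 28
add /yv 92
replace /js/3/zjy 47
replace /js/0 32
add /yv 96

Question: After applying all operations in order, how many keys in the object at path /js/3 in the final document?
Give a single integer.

After op 1 (replace /sm 97): {"js":[{"uo":84,"wy":80},{"cj":36,"g":11,"lo":27,"o":33},{"ymc":78,"zw":71},{"j":62,"xg":47,"zjy":94}],"sm":97,"yv":{"jie":[85,25],"kzi":{"oz":96,"t":89},"vek":[65,20,25],"yo":[20,72,7,74]}}
After op 2 (replace /yv/yo 28): {"js":[{"uo":84,"wy":80},{"cj":36,"g":11,"lo":27,"o":33},{"ymc":78,"zw":71},{"j":62,"xg":47,"zjy":94}],"sm":97,"yv":{"jie":[85,25],"kzi":{"oz":96,"t":89},"vek":[65,20,25],"yo":28}}
After op 3 (add /yv 92): {"js":[{"uo":84,"wy":80},{"cj":36,"g":11,"lo":27,"o":33},{"ymc":78,"zw":71},{"j":62,"xg":47,"zjy":94}],"sm":97,"yv":92}
After op 4 (replace /js/3/zjy 47): {"js":[{"uo":84,"wy":80},{"cj":36,"g":11,"lo":27,"o":33},{"ymc":78,"zw":71},{"j":62,"xg":47,"zjy":47}],"sm":97,"yv":92}
After op 5 (replace /js/0 32): {"js":[32,{"cj":36,"g":11,"lo":27,"o":33},{"ymc":78,"zw":71},{"j":62,"xg":47,"zjy":47}],"sm":97,"yv":92}
After op 6 (add /yv 96): {"js":[32,{"cj":36,"g":11,"lo":27,"o":33},{"ymc":78,"zw":71},{"j":62,"xg":47,"zjy":47}],"sm":97,"yv":96}
Size at path /js/3: 3

Answer: 3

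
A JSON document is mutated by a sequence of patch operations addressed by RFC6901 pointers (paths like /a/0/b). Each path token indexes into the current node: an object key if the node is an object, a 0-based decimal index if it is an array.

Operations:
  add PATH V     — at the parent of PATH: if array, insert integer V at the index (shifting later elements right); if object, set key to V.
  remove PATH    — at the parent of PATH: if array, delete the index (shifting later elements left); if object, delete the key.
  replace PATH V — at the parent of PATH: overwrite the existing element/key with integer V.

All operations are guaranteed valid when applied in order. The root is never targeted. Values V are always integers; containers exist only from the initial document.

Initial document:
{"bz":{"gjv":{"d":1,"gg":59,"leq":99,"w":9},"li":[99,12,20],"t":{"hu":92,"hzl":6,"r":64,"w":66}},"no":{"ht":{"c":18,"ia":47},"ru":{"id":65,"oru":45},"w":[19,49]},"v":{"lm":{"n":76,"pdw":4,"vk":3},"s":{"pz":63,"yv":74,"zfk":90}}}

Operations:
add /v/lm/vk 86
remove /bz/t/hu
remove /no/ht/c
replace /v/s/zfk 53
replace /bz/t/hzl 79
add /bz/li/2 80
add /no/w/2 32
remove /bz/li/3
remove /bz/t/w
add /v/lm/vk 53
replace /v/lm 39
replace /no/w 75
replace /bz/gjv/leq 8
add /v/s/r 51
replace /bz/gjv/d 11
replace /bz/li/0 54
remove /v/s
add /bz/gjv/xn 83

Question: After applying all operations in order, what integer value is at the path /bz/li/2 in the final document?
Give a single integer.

Answer: 80

Derivation:
After op 1 (add /v/lm/vk 86): {"bz":{"gjv":{"d":1,"gg":59,"leq":99,"w":9},"li":[99,12,20],"t":{"hu":92,"hzl":6,"r":64,"w":66}},"no":{"ht":{"c":18,"ia":47},"ru":{"id":65,"oru":45},"w":[19,49]},"v":{"lm":{"n":76,"pdw":4,"vk":86},"s":{"pz":63,"yv":74,"zfk":90}}}
After op 2 (remove /bz/t/hu): {"bz":{"gjv":{"d":1,"gg":59,"leq":99,"w":9},"li":[99,12,20],"t":{"hzl":6,"r":64,"w":66}},"no":{"ht":{"c":18,"ia":47},"ru":{"id":65,"oru":45},"w":[19,49]},"v":{"lm":{"n":76,"pdw":4,"vk":86},"s":{"pz":63,"yv":74,"zfk":90}}}
After op 3 (remove /no/ht/c): {"bz":{"gjv":{"d":1,"gg":59,"leq":99,"w":9},"li":[99,12,20],"t":{"hzl":6,"r":64,"w":66}},"no":{"ht":{"ia":47},"ru":{"id":65,"oru":45},"w":[19,49]},"v":{"lm":{"n":76,"pdw":4,"vk":86},"s":{"pz":63,"yv":74,"zfk":90}}}
After op 4 (replace /v/s/zfk 53): {"bz":{"gjv":{"d":1,"gg":59,"leq":99,"w":9},"li":[99,12,20],"t":{"hzl":6,"r":64,"w":66}},"no":{"ht":{"ia":47},"ru":{"id":65,"oru":45},"w":[19,49]},"v":{"lm":{"n":76,"pdw":4,"vk":86},"s":{"pz":63,"yv":74,"zfk":53}}}
After op 5 (replace /bz/t/hzl 79): {"bz":{"gjv":{"d":1,"gg":59,"leq":99,"w":9},"li":[99,12,20],"t":{"hzl":79,"r":64,"w":66}},"no":{"ht":{"ia":47},"ru":{"id":65,"oru":45},"w":[19,49]},"v":{"lm":{"n":76,"pdw":4,"vk":86},"s":{"pz":63,"yv":74,"zfk":53}}}
After op 6 (add /bz/li/2 80): {"bz":{"gjv":{"d":1,"gg":59,"leq":99,"w":9},"li":[99,12,80,20],"t":{"hzl":79,"r":64,"w":66}},"no":{"ht":{"ia":47},"ru":{"id":65,"oru":45},"w":[19,49]},"v":{"lm":{"n":76,"pdw":4,"vk":86},"s":{"pz":63,"yv":74,"zfk":53}}}
After op 7 (add /no/w/2 32): {"bz":{"gjv":{"d":1,"gg":59,"leq":99,"w":9},"li":[99,12,80,20],"t":{"hzl":79,"r":64,"w":66}},"no":{"ht":{"ia":47},"ru":{"id":65,"oru":45},"w":[19,49,32]},"v":{"lm":{"n":76,"pdw":4,"vk":86},"s":{"pz":63,"yv":74,"zfk":53}}}
After op 8 (remove /bz/li/3): {"bz":{"gjv":{"d":1,"gg":59,"leq":99,"w":9},"li":[99,12,80],"t":{"hzl":79,"r":64,"w":66}},"no":{"ht":{"ia":47},"ru":{"id":65,"oru":45},"w":[19,49,32]},"v":{"lm":{"n":76,"pdw":4,"vk":86},"s":{"pz":63,"yv":74,"zfk":53}}}
After op 9 (remove /bz/t/w): {"bz":{"gjv":{"d":1,"gg":59,"leq":99,"w":9},"li":[99,12,80],"t":{"hzl":79,"r":64}},"no":{"ht":{"ia":47},"ru":{"id":65,"oru":45},"w":[19,49,32]},"v":{"lm":{"n":76,"pdw":4,"vk":86},"s":{"pz":63,"yv":74,"zfk":53}}}
After op 10 (add /v/lm/vk 53): {"bz":{"gjv":{"d":1,"gg":59,"leq":99,"w":9},"li":[99,12,80],"t":{"hzl":79,"r":64}},"no":{"ht":{"ia":47},"ru":{"id":65,"oru":45},"w":[19,49,32]},"v":{"lm":{"n":76,"pdw":4,"vk":53},"s":{"pz":63,"yv":74,"zfk":53}}}
After op 11 (replace /v/lm 39): {"bz":{"gjv":{"d":1,"gg":59,"leq":99,"w":9},"li":[99,12,80],"t":{"hzl":79,"r":64}},"no":{"ht":{"ia":47},"ru":{"id":65,"oru":45},"w":[19,49,32]},"v":{"lm":39,"s":{"pz":63,"yv":74,"zfk":53}}}
After op 12 (replace /no/w 75): {"bz":{"gjv":{"d":1,"gg":59,"leq":99,"w":9},"li":[99,12,80],"t":{"hzl":79,"r":64}},"no":{"ht":{"ia":47},"ru":{"id":65,"oru":45},"w":75},"v":{"lm":39,"s":{"pz":63,"yv":74,"zfk":53}}}
After op 13 (replace /bz/gjv/leq 8): {"bz":{"gjv":{"d":1,"gg":59,"leq":8,"w":9},"li":[99,12,80],"t":{"hzl":79,"r":64}},"no":{"ht":{"ia":47},"ru":{"id":65,"oru":45},"w":75},"v":{"lm":39,"s":{"pz":63,"yv":74,"zfk":53}}}
After op 14 (add /v/s/r 51): {"bz":{"gjv":{"d":1,"gg":59,"leq":8,"w":9},"li":[99,12,80],"t":{"hzl":79,"r":64}},"no":{"ht":{"ia":47},"ru":{"id":65,"oru":45},"w":75},"v":{"lm":39,"s":{"pz":63,"r":51,"yv":74,"zfk":53}}}
After op 15 (replace /bz/gjv/d 11): {"bz":{"gjv":{"d":11,"gg":59,"leq":8,"w":9},"li":[99,12,80],"t":{"hzl":79,"r":64}},"no":{"ht":{"ia":47},"ru":{"id":65,"oru":45},"w":75},"v":{"lm":39,"s":{"pz":63,"r":51,"yv":74,"zfk":53}}}
After op 16 (replace /bz/li/0 54): {"bz":{"gjv":{"d":11,"gg":59,"leq":8,"w":9},"li":[54,12,80],"t":{"hzl":79,"r":64}},"no":{"ht":{"ia":47},"ru":{"id":65,"oru":45},"w":75},"v":{"lm":39,"s":{"pz":63,"r":51,"yv":74,"zfk":53}}}
After op 17 (remove /v/s): {"bz":{"gjv":{"d":11,"gg":59,"leq":8,"w":9},"li":[54,12,80],"t":{"hzl":79,"r":64}},"no":{"ht":{"ia":47},"ru":{"id":65,"oru":45},"w":75},"v":{"lm":39}}
After op 18 (add /bz/gjv/xn 83): {"bz":{"gjv":{"d":11,"gg":59,"leq":8,"w":9,"xn":83},"li":[54,12,80],"t":{"hzl":79,"r":64}},"no":{"ht":{"ia":47},"ru":{"id":65,"oru":45},"w":75},"v":{"lm":39}}
Value at /bz/li/2: 80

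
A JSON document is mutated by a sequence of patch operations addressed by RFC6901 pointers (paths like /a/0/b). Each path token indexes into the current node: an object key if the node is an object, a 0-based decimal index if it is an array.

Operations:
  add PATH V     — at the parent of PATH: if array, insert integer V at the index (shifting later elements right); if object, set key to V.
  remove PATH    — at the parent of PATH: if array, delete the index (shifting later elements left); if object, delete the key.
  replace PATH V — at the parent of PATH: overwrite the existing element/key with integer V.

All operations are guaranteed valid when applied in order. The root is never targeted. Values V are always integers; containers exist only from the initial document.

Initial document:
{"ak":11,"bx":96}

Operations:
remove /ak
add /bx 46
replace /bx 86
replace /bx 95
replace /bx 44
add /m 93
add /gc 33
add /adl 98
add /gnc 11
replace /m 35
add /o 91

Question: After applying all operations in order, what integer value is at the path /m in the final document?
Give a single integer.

After op 1 (remove /ak): {"bx":96}
After op 2 (add /bx 46): {"bx":46}
After op 3 (replace /bx 86): {"bx":86}
After op 4 (replace /bx 95): {"bx":95}
After op 5 (replace /bx 44): {"bx":44}
After op 6 (add /m 93): {"bx":44,"m":93}
After op 7 (add /gc 33): {"bx":44,"gc":33,"m":93}
After op 8 (add /adl 98): {"adl":98,"bx":44,"gc":33,"m":93}
After op 9 (add /gnc 11): {"adl":98,"bx":44,"gc":33,"gnc":11,"m":93}
After op 10 (replace /m 35): {"adl":98,"bx":44,"gc":33,"gnc":11,"m":35}
After op 11 (add /o 91): {"adl":98,"bx":44,"gc":33,"gnc":11,"m":35,"o":91}
Value at /m: 35

Answer: 35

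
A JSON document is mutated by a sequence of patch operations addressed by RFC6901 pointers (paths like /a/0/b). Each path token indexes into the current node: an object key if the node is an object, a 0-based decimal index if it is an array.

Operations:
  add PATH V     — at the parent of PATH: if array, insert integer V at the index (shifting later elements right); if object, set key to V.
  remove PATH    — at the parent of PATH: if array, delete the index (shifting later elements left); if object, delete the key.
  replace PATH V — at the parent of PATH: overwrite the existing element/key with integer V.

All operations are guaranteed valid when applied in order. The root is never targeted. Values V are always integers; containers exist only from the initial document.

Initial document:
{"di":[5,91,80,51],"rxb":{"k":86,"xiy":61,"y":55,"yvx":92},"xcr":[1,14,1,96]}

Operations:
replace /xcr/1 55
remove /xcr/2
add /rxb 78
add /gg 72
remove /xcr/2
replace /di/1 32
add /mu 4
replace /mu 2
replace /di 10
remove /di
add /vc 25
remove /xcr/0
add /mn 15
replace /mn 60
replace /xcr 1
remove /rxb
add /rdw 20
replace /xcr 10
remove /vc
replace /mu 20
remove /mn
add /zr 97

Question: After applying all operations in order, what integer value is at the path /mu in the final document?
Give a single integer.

After op 1 (replace /xcr/1 55): {"di":[5,91,80,51],"rxb":{"k":86,"xiy":61,"y":55,"yvx":92},"xcr":[1,55,1,96]}
After op 2 (remove /xcr/2): {"di":[5,91,80,51],"rxb":{"k":86,"xiy":61,"y":55,"yvx":92},"xcr":[1,55,96]}
After op 3 (add /rxb 78): {"di":[5,91,80,51],"rxb":78,"xcr":[1,55,96]}
After op 4 (add /gg 72): {"di":[5,91,80,51],"gg":72,"rxb":78,"xcr":[1,55,96]}
After op 5 (remove /xcr/2): {"di":[5,91,80,51],"gg":72,"rxb":78,"xcr":[1,55]}
After op 6 (replace /di/1 32): {"di":[5,32,80,51],"gg":72,"rxb":78,"xcr":[1,55]}
After op 7 (add /mu 4): {"di":[5,32,80,51],"gg":72,"mu":4,"rxb":78,"xcr":[1,55]}
After op 8 (replace /mu 2): {"di":[5,32,80,51],"gg":72,"mu":2,"rxb":78,"xcr":[1,55]}
After op 9 (replace /di 10): {"di":10,"gg":72,"mu":2,"rxb":78,"xcr":[1,55]}
After op 10 (remove /di): {"gg":72,"mu":2,"rxb":78,"xcr":[1,55]}
After op 11 (add /vc 25): {"gg":72,"mu":2,"rxb":78,"vc":25,"xcr":[1,55]}
After op 12 (remove /xcr/0): {"gg":72,"mu":2,"rxb":78,"vc":25,"xcr":[55]}
After op 13 (add /mn 15): {"gg":72,"mn":15,"mu":2,"rxb":78,"vc":25,"xcr":[55]}
After op 14 (replace /mn 60): {"gg":72,"mn":60,"mu":2,"rxb":78,"vc":25,"xcr":[55]}
After op 15 (replace /xcr 1): {"gg":72,"mn":60,"mu":2,"rxb":78,"vc":25,"xcr":1}
After op 16 (remove /rxb): {"gg":72,"mn":60,"mu":2,"vc":25,"xcr":1}
After op 17 (add /rdw 20): {"gg":72,"mn":60,"mu":2,"rdw":20,"vc":25,"xcr":1}
After op 18 (replace /xcr 10): {"gg":72,"mn":60,"mu":2,"rdw":20,"vc":25,"xcr":10}
After op 19 (remove /vc): {"gg":72,"mn":60,"mu":2,"rdw":20,"xcr":10}
After op 20 (replace /mu 20): {"gg":72,"mn":60,"mu":20,"rdw":20,"xcr":10}
After op 21 (remove /mn): {"gg":72,"mu":20,"rdw":20,"xcr":10}
After op 22 (add /zr 97): {"gg":72,"mu":20,"rdw":20,"xcr":10,"zr":97}
Value at /mu: 20

Answer: 20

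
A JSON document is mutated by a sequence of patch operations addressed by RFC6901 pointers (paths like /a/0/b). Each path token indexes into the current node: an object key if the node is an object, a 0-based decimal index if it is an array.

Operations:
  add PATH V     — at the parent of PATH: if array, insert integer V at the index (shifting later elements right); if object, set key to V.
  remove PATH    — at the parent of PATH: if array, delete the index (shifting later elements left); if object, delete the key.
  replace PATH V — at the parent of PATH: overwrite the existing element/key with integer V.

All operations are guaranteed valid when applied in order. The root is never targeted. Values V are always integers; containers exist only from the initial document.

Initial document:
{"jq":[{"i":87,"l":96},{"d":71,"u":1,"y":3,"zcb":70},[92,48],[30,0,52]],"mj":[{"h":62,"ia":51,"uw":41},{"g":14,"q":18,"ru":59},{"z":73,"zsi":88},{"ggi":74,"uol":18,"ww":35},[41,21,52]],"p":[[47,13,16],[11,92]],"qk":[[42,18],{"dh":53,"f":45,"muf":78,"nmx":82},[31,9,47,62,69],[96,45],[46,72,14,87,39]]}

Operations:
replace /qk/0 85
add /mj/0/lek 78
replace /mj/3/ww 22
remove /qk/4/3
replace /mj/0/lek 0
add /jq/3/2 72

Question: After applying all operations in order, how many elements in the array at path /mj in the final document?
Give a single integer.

Answer: 5

Derivation:
After op 1 (replace /qk/0 85): {"jq":[{"i":87,"l":96},{"d":71,"u":1,"y":3,"zcb":70},[92,48],[30,0,52]],"mj":[{"h":62,"ia":51,"uw":41},{"g":14,"q":18,"ru":59},{"z":73,"zsi":88},{"ggi":74,"uol":18,"ww":35},[41,21,52]],"p":[[47,13,16],[11,92]],"qk":[85,{"dh":53,"f":45,"muf":78,"nmx":82},[31,9,47,62,69],[96,45],[46,72,14,87,39]]}
After op 2 (add /mj/0/lek 78): {"jq":[{"i":87,"l":96},{"d":71,"u":1,"y":3,"zcb":70},[92,48],[30,0,52]],"mj":[{"h":62,"ia":51,"lek":78,"uw":41},{"g":14,"q":18,"ru":59},{"z":73,"zsi":88},{"ggi":74,"uol":18,"ww":35},[41,21,52]],"p":[[47,13,16],[11,92]],"qk":[85,{"dh":53,"f":45,"muf":78,"nmx":82},[31,9,47,62,69],[96,45],[46,72,14,87,39]]}
After op 3 (replace /mj/3/ww 22): {"jq":[{"i":87,"l":96},{"d":71,"u":1,"y":3,"zcb":70},[92,48],[30,0,52]],"mj":[{"h":62,"ia":51,"lek":78,"uw":41},{"g":14,"q":18,"ru":59},{"z":73,"zsi":88},{"ggi":74,"uol":18,"ww":22},[41,21,52]],"p":[[47,13,16],[11,92]],"qk":[85,{"dh":53,"f":45,"muf":78,"nmx":82},[31,9,47,62,69],[96,45],[46,72,14,87,39]]}
After op 4 (remove /qk/4/3): {"jq":[{"i":87,"l":96},{"d":71,"u":1,"y":3,"zcb":70},[92,48],[30,0,52]],"mj":[{"h":62,"ia":51,"lek":78,"uw":41},{"g":14,"q":18,"ru":59},{"z":73,"zsi":88},{"ggi":74,"uol":18,"ww":22},[41,21,52]],"p":[[47,13,16],[11,92]],"qk":[85,{"dh":53,"f":45,"muf":78,"nmx":82},[31,9,47,62,69],[96,45],[46,72,14,39]]}
After op 5 (replace /mj/0/lek 0): {"jq":[{"i":87,"l":96},{"d":71,"u":1,"y":3,"zcb":70},[92,48],[30,0,52]],"mj":[{"h":62,"ia":51,"lek":0,"uw":41},{"g":14,"q":18,"ru":59},{"z":73,"zsi":88},{"ggi":74,"uol":18,"ww":22},[41,21,52]],"p":[[47,13,16],[11,92]],"qk":[85,{"dh":53,"f":45,"muf":78,"nmx":82},[31,9,47,62,69],[96,45],[46,72,14,39]]}
After op 6 (add /jq/3/2 72): {"jq":[{"i":87,"l":96},{"d":71,"u":1,"y":3,"zcb":70},[92,48],[30,0,72,52]],"mj":[{"h":62,"ia":51,"lek":0,"uw":41},{"g":14,"q":18,"ru":59},{"z":73,"zsi":88},{"ggi":74,"uol":18,"ww":22},[41,21,52]],"p":[[47,13,16],[11,92]],"qk":[85,{"dh":53,"f":45,"muf":78,"nmx":82},[31,9,47,62,69],[96,45],[46,72,14,39]]}
Size at path /mj: 5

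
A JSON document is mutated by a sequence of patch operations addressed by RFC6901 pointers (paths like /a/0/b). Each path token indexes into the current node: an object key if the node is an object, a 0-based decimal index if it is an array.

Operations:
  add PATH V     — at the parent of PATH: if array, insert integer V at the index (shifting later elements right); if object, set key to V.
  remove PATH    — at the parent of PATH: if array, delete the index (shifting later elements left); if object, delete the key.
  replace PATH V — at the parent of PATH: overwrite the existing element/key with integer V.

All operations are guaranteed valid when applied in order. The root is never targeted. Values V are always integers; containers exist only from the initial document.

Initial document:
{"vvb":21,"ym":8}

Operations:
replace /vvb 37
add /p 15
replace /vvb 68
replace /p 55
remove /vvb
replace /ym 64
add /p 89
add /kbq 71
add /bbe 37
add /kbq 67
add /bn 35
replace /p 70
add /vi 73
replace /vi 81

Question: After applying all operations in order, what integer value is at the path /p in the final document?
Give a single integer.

After op 1 (replace /vvb 37): {"vvb":37,"ym":8}
After op 2 (add /p 15): {"p":15,"vvb":37,"ym":8}
After op 3 (replace /vvb 68): {"p":15,"vvb":68,"ym":8}
After op 4 (replace /p 55): {"p":55,"vvb":68,"ym":8}
After op 5 (remove /vvb): {"p":55,"ym":8}
After op 6 (replace /ym 64): {"p":55,"ym":64}
After op 7 (add /p 89): {"p":89,"ym":64}
After op 8 (add /kbq 71): {"kbq":71,"p":89,"ym":64}
After op 9 (add /bbe 37): {"bbe":37,"kbq":71,"p":89,"ym":64}
After op 10 (add /kbq 67): {"bbe":37,"kbq":67,"p":89,"ym":64}
After op 11 (add /bn 35): {"bbe":37,"bn":35,"kbq":67,"p":89,"ym":64}
After op 12 (replace /p 70): {"bbe":37,"bn":35,"kbq":67,"p":70,"ym":64}
After op 13 (add /vi 73): {"bbe":37,"bn":35,"kbq":67,"p":70,"vi":73,"ym":64}
After op 14 (replace /vi 81): {"bbe":37,"bn":35,"kbq":67,"p":70,"vi":81,"ym":64}
Value at /p: 70

Answer: 70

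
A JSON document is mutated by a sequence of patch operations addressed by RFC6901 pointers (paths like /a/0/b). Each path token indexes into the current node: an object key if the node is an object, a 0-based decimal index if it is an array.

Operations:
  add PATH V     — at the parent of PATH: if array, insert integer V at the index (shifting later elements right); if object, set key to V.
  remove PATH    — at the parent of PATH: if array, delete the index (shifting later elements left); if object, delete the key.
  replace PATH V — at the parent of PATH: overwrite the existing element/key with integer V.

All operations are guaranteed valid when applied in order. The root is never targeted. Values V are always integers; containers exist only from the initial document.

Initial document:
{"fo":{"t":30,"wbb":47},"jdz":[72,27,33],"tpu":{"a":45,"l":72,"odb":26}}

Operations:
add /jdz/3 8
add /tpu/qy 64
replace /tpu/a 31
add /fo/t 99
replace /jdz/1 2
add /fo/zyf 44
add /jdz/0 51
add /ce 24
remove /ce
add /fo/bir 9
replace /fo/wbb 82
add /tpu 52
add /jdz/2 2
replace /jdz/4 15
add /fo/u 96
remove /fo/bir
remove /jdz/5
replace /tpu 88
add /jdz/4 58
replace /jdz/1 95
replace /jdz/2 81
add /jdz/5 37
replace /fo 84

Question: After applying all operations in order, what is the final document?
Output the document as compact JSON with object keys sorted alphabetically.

Answer: {"fo":84,"jdz":[51,95,81,2,58,37,15],"tpu":88}

Derivation:
After op 1 (add /jdz/3 8): {"fo":{"t":30,"wbb":47},"jdz":[72,27,33,8],"tpu":{"a":45,"l":72,"odb":26}}
After op 2 (add /tpu/qy 64): {"fo":{"t":30,"wbb":47},"jdz":[72,27,33,8],"tpu":{"a":45,"l":72,"odb":26,"qy":64}}
After op 3 (replace /tpu/a 31): {"fo":{"t":30,"wbb":47},"jdz":[72,27,33,8],"tpu":{"a":31,"l":72,"odb":26,"qy":64}}
After op 4 (add /fo/t 99): {"fo":{"t":99,"wbb":47},"jdz":[72,27,33,8],"tpu":{"a":31,"l":72,"odb":26,"qy":64}}
After op 5 (replace /jdz/1 2): {"fo":{"t":99,"wbb":47},"jdz":[72,2,33,8],"tpu":{"a":31,"l":72,"odb":26,"qy":64}}
After op 6 (add /fo/zyf 44): {"fo":{"t":99,"wbb":47,"zyf":44},"jdz":[72,2,33,8],"tpu":{"a":31,"l":72,"odb":26,"qy":64}}
After op 7 (add /jdz/0 51): {"fo":{"t":99,"wbb":47,"zyf":44},"jdz":[51,72,2,33,8],"tpu":{"a":31,"l":72,"odb":26,"qy":64}}
After op 8 (add /ce 24): {"ce":24,"fo":{"t":99,"wbb":47,"zyf":44},"jdz":[51,72,2,33,8],"tpu":{"a":31,"l":72,"odb":26,"qy":64}}
After op 9 (remove /ce): {"fo":{"t":99,"wbb":47,"zyf":44},"jdz":[51,72,2,33,8],"tpu":{"a":31,"l":72,"odb":26,"qy":64}}
After op 10 (add /fo/bir 9): {"fo":{"bir":9,"t":99,"wbb":47,"zyf":44},"jdz":[51,72,2,33,8],"tpu":{"a":31,"l":72,"odb":26,"qy":64}}
After op 11 (replace /fo/wbb 82): {"fo":{"bir":9,"t":99,"wbb":82,"zyf":44},"jdz":[51,72,2,33,8],"tpu":{"a":31,"l":72,"odb":26,"qy":64}}
After op 12 (add /tpu 52): {"fo":{"bir":9,"t":99,"wbb":82,"zyf":44},"jdz":[51,72,2,33,8],"tpu":52}
After op 13 (add /jdz/2 2): {"fo":{"bir":9,"t":99,"wbb":82,"zyf":44},"jdz":[51,72,2,2,33,8],"tpu":52}
After op 14 (replace /jdz/4 15): {"fo":{"bir":9,"t":99,"wbb":82,"zyf":44},"jdz":[51,72,2,2,15,8],"tpu":52}
After op 15 (add /fo/u 96): {"fo":{"bir":9,"t":99,"u":96,"wbb":82,"zyf":44},"jdz":[51,72,2,2,15,8],"tpu":52}
After op 16 (remove /fo/bir): {"fo":{"t":99,"u":96,"wbb":82,"zyf":44},"jdz":[51,72,2,2,15,8],"tpu":52}
After op 17 (remove /jdz/5): {"fo":{"t":99,"u":96,"wbb":82,"zyf":44},"jdz":[51,72,2,2,15],"tpu":52}
After op 18 (replace /tpu 88): {"fo":{"t":99,"u":96,"wbb":82,"zyf":44},"jdz":[51,72,2,2,15],"tpu":88}
After op 19 (add /jdz/4 58): {"fo":{"t":99,"u":96,"wbb":82,"zyf":44},"jdz":[51,72,2,2,58,15],"tpu":88}
After op 20 (replace /jdz/1 95): {"fo":{"t":99,"u":96,"wbb":82,"zyf":44},"jdz":[51,95,2,2,58,15],"tpu":88}
After op 21 (replace /jdz/2 81): {"fo":{"t":99,"u":96,"wbb":82,"zyf":44},"jdz":[51,95,81,2,58,15],"tpu":88}
After op 22 (add /jdz/5 37): {"fo":{"t":99,"u":96,"wbb":82,"zyf":44},"jdz":[51,95,81,2,58,37,15],"tpu":88}
After op 23 (replace /fo 84): {"fo":84,"jdz":[51,95,81,2,58,37,15],"tpu":88}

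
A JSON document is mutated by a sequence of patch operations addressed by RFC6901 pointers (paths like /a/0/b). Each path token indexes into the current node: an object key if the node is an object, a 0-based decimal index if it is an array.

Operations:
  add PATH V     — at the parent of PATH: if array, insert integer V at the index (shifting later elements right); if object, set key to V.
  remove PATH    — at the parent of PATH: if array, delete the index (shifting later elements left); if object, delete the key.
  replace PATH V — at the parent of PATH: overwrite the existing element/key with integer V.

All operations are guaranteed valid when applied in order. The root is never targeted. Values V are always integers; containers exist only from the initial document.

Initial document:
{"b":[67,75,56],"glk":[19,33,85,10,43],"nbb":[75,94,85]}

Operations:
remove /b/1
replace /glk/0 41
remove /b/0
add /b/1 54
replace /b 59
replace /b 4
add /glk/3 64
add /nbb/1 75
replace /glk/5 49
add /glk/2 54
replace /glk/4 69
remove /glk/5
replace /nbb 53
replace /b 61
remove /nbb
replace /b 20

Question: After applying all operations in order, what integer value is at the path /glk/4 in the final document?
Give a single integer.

After op 1 (remove /b/1): {"b":[67,56],"glk":[19,33,85,10,43],"nbb":[75,94,85]}
After op 2 (replace /glk/0 41): {"b":[67,56],"glk":[41,33,85,10,43],"nbb":[75,94,85]}
After op 3 (remove /b/0): {"b":[56],"glk":[41,33,85,10,43],"nbb":[75,94,85]}
After op 4 (add /b/1 54): {"b":[56,54],"glk":[41,33,85,10,43],"nbb":[75,94,85]}
After op 5 (replace /b 59): {"b":59,"glk":[41,33,85,10,43],"nbb":[75,94,85]}
After op 6 (replace /b 4): {"b":4,"glk":[41,33,85,10,43],"nbb":[75,94,85]}
After op 7 (add /glk/3 64): {"b":4,"glk":[41,33,85,64,10,43],"nbb":[75,94,85]}
After op 8 (add /nbb/1 75): {"b":4,"glk":[41,33,85,64,10,43],"nbb":[75,75,94,85]}
After op 9 (replace /glk/5 49): {"b":4,"glk":[41,33,85,64,10,49],"nbb":[75,75,94,85]}
After op 10 (add /glk/2 54): {"b":4,"glk":[41,33,54,85,64,10,49],"nbb":[75,75,94,85]}
After op 11 (replace /glk/4 69): {"b":4,"glk":[41,33,54,85,69,10,49],"nbb":[75,75,94,85]}
After op 12 (remove /glk/5): {"b":4,"glk":[41,33,54,85,69,49],"nbb":[75,75,94,85]}
After op 13 (replace /nbb 53): {"b":4,"glk":[41,33,54,85,69,49],"nbb":53}
After op 14 (replace /b 61): {"b":61,"glk":[41,33,54,85,69,49],"nbb":53}
After op 15 (remove /nbb): {"b":61,"glk":[41,33,54,85,69,49]}
After op 16 (replace /b 20): {"b":20,"glk":[41,33,54,85,69,49]}
Value at /glk/4: 69

Answer: 69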